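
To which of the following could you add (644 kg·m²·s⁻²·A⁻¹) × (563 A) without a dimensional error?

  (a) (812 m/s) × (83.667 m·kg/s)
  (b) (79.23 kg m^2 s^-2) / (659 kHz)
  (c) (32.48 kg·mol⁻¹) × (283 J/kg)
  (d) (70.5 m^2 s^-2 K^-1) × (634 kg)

(a)

Reference: [kg·m²·s⁻²·A⁻¹] · [A] = kg·m²·s⁻².
Each option:
  (a) [m·s⁻¹] · [kg·m·s⁻¹] = kg·m²·s⁻²  ← same
  (b) [kg·m²·s⁻²] / [s⁻¹] = kg·m²·s⁻¹
  (c) [kg·mol⁻¹] · [m²·s⁻²] = kg·m²·s⁻²·mol⁻¹
  (d) [m²·s⁻²·K⁻¹] · [kg] = kg·m²·s⁻²·K⁻¹
Only (a) matches kg·m²·s⁻².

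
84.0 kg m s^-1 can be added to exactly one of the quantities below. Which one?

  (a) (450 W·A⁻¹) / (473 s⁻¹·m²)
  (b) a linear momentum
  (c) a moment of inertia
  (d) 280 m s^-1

Reference: kg·m·s⁻¹.
Each option:
  (a) [kg·m²·s⁻³·A⁻¹] / [m²·s⁻¹] = kg·s⁻²·A⁻¹
  (b) [linear momentum] = kg·m·s⁻¹  ← same
  (c) [moment of inertia] = kg·m²
  (d) m·s⁻¹
Only (b) matches kg·m·s⁻¹.

(b)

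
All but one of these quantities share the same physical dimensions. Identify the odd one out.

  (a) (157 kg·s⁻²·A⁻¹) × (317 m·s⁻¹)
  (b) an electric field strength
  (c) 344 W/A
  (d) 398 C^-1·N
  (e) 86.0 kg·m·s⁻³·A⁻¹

(c)

Work out the base dimensions of each:
  (a) [kg·s⁻²·A⁻¹] · [m·s⁻¹] = kg·m·s⁻³·A⁻¹
  (b) [electric field strength] = kg·m·s⁻³·A⁻¹
  (c) W·A⁻¹ = J·s⁻¹·A⁻¹ = kg·m²·s⁻³·A⁻¹
  (d) N·C⁻¹ = kg·m·s⁻²·(s·A)⁻¹ = kg·m·s⁻³·A⁻¹
  (e) kg·m·s⁻³·A⁻¹
All reduce to kg·m·s⁻³·A⁻¹ except (c), which is kg·m²·s⁻³·A⁻¹.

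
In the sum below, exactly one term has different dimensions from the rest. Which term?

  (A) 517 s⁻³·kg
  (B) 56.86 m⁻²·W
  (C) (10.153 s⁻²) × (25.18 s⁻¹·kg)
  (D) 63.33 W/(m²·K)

Work out the base dimensions of each:
  (A) kg·s⁻³
  (B) W·m⁻² = J·s⁻¹·m⁻² = kg·s⁻³
  (C) [s⁻²] · [kg·s⁻¹] = kg·s⁻³
  (D) W·m⁻²·K⁻¹ = J·s⁻¹·m⁻²·K⁻¹ = kg·s⁻³·K⁻¹
All reduce to kg·s⁻³ except (D), which is kg·s⁻³·K⁻¹.

(D)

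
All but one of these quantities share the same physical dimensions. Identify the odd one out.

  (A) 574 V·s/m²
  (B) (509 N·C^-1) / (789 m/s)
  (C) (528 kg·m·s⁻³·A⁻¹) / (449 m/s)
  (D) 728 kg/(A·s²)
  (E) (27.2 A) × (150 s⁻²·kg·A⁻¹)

(E)

In SI base units:
  (A) V·s·m⁻² = J·C⁻¹·s·m⁻² = kg·s⁻²·A⁻¹
  (B) [kg·m·s⁻³·A⁻¹] / [m·s⁻¹] = kg·s⁻²·A⁻¹
  (C) [kg·m·s⁻³·A⁻¹] / [m·s⁻¹] = kg·s⁻²·A⁻¹
  (D) kg·s⁻²·A⁻¹
  (E) [A] · [kg·s⁻²·A⁻¹] = kg·s⁻²
All reduce to kg·s⁻²·A⁻¹ except (E), which is kg·s⁻².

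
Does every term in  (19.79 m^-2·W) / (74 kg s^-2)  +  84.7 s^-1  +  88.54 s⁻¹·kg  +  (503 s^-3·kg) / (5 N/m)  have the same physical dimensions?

No

Dimensions:
  (19.79 m^-2·W) / (74 kg s^-2):  [kg·s⁻³] / [kg·s⁻²] = s⁻¹
  84.7 s^-1:  s⁻¹
  88.54 s⁻¹·kg:  kg·s⁻¹
  (503 s^-3·kg) / (5 N/m):  [kg·s⁻³] / [kg·s⁻²] = s⁻¹
The terms do not share a single dimension (kg·s⁻¹ vs s⁻¹).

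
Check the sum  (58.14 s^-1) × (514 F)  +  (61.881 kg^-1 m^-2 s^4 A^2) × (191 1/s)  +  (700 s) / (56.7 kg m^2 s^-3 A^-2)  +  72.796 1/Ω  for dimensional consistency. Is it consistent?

In SI base units:
  (58.14 s^-1) × (514 F):  [s⁻¹] · [kg⁻¹·m⁻²·s⁴·A²] = kg⁻¹·m⁻²·s³·A²
  (61.881 kg^-1 m^-2 s^4 A^2) × (191 1/s):  [kg⁻¹·m⁻²·s⁴·A²] · [s⁻¹] = kg⁻¹·m⁻²·s³·A²
  (700 s) / (56.7 kg m^2 s^-3 A^-2):  [s] / [kg·m²·s⁻³·A⁻²] = kg⁻¹·m⁻²·s⁴·A²
  72.796 1/Ω:  Ω⁻¹ = (V·A⁻¹)⁻¹ = kg⁻¹·m⁻²·s³·A²
The terms do not share a single dimension (kg⁻¹·m⁻²·s³·A² vs kg⁻¹·m⁻²·s⁴·A²).

No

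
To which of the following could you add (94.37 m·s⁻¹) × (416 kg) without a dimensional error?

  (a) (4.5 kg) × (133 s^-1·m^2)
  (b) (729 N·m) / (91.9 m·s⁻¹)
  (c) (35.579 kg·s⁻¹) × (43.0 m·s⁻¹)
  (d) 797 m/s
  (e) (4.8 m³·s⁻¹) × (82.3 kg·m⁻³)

(b)

Reference: [m·s⁻¹] · [kg] = kg·m·s⁻¹.
Each option:
  (a) [kg] · [m²·s⁻¹] = kg·m²·s⁻¹
  (b) [kg·m²·s⁻²] / [m·s⁻¹] = kg·m·s⁻¹  ← same
  (c) [kg·s⁻¹] · [m·s⁻¹] = kg·m·s⁻²
  (d) m·s⁻¹
  (e) [m³·s⁻¹] · [kg·m⁻³] = kg·s⁻¹
Only (b) matches kg·m·s⁻¹.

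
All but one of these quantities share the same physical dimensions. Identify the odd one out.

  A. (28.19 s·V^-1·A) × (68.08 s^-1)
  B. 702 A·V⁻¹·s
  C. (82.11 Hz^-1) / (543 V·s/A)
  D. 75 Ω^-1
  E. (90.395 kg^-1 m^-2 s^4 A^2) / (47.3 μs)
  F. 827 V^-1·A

Reduce each to base SI dimensions:
  A. [kg⁻¹·m⁻²·s⁴·A²] · [s⁻¹] = kg⁻¹·m⁻²·s³·A²
  B. A·s·V⁻¹ = A·s·(J·C⁻¹)⁻¹ = kg⁻¹·m⁻²·s⁴·A²
  C. [s] / [kg·m²·s⁻²·A⁻²] = kg⁻¹·m⁻²·s³·A²
  D. Ω⁻¹ = (V·A⁻¹)⁻¹ = kg⁻¹·m⁻²·s³·A²
  E. [kg⁻¹·m⁻²·s⁴·A²] / [s] = kg⁻¹·m⁻²·s³·A²
  F. A·V⁻¹ = A·(J·C⁻¹)⁻¹ = kg⁻¹·m⁻²·s³·A²
All reduce to kg⁻¹·m⁻²·s³·A² except B., which is kg⁻¹·m⁻²·s⁴·A².

B.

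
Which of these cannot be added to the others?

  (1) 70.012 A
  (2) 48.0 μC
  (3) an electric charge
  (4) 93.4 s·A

In SI base units:
  (1) A
  (2) C = s·A
  (3) [electric charge] = s·A
  (4) A·s = s·A
All reduce to s·A except (1), which is A.

(1)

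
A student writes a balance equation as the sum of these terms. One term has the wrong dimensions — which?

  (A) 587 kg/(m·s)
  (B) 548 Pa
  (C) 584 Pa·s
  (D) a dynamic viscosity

Dimensions:
  (A) kg·m⁻¹·s⁻¹
  (B) Pa = N·m⁻² = kg·m⁻¹·s⁻²
  (C) Pa·s = N·m⁻²·s = kg·m⁻¹·s⁻¹
  (D) [dynamic viscosity] = kg·m⁻¹·s⁻¹
All reduce to kg·m⁻¹·s⁻¹ except (B), which is kg·m⁻¹·s⁻².

(B)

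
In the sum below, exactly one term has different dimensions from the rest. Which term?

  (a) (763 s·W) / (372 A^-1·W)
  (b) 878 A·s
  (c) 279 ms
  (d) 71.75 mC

(c)

Work out the base dimensions of each:
  (a) [kg·m²·s⁻²] / [kg·m²·s⁻³·A⁻¹] = s·A
  (b) A·s = s·A
  (c) s
  (d) C = s·A
All reduce to s·A except (c), which is s.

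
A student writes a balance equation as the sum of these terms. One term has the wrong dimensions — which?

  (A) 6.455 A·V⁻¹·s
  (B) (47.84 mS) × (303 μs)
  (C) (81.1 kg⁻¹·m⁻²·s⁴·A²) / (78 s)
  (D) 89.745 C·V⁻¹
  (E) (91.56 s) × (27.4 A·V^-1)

Reduce each to base SI dimensions:
  (A) A·s·V⁻¹ = A·s·(J·C⁻¹)⁻¹ = kg⁻¹·m⁻²·s⁴·A²
  (B) [kg⁻¹·m⁻²·s³·A²] · [s] = kg⁻¹·m⁻²·s⁴·A²
  (C) [kg⁻¹·m⁻²·s⁴·A²] / [s] = kg⁻¹·m⁻²·s³·A²
  (D) C·V⁻¹ = s·A·(J·C⁻¹)⁻¹ = kg⁻¹·m⁻²·s⁴·A²
  (E) [s] · [kg⁻¹·m⁻²·s³·A²] = kg⁻¹·m⁻²·s⁴·A²
All reduce to kg⁻¹·m⁻²·s⁴·A² except (C), which is kg⁻¹·m⁻²·s³·A².

(C)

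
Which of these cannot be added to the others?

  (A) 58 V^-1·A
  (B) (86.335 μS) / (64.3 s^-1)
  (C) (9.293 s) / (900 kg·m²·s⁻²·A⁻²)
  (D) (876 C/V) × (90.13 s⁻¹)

(B)

Reduce each to base SI dimensions:
  (A) A·V⁻¹ = A·(J·C⁻¹)⁻¹ = kg⁻¹·m⁻²·s³·A²
  (B) [kg⁻¹·m⁻²·s³·A²] / [s⁻¹] = kg⁻¹·m⁻²·s⁴·A²
  (C) [s] / [kg·m²·s⁻²·A⁻²] = kg⁻¹·m⁻²·s³·A²
  (D) [kg⁻¹·m⁻²·s⁴·A²] · [s⁻¹] = kg⁻¹·m⁻²·s³·A²
All reduce to kg⁻¹·m⁻²·s³·A² except (B), which is kg⁻¹·m⁻²·s⁴·A².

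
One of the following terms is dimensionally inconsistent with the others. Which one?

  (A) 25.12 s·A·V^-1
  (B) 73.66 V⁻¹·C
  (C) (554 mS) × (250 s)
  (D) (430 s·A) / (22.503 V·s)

Reduce each to base SI dimensions:
  (A) A·s·V⁻¹ = A·s·(J·C⁻¹)⁻¹ = kg⁻¹·m⁻²·s⁴·A²
  (B) C·V⁻¹ = s·A·(J·C⁻¹)⁻¹ = kg⁻¹·m⁻²·s⁴·A²
  (C) [kg⁻¹·m⁻²·s³·A²] · [s] = kg⁻¹·m⁻²·s⁴·A²
  (D) [s·A] / [kg·m²·s⁻²·A⁻¹] = kg⁻¹·m⁻²·s³·A²
All reduce to kg⁻¹·m⁻²·s⁴·A² except (D), which is kg⁻¹·m⁻²·s³·A².

(D)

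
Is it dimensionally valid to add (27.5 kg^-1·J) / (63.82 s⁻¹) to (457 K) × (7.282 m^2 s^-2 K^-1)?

Dimensions:
  (27.5 kg^-1·J) / (63.82 s⁻¹):  [m²·s⁻²] / [s⁻¹] = m²·s⁻¹
  (457 K) × (7.282 m^2 s^-2 K^-1):  [K] · [m²·s⁻²·K⁻¹] = m²·s⁻²
m²·s⁻¹ ≠ m²·s⁻², so they cannot be added.

No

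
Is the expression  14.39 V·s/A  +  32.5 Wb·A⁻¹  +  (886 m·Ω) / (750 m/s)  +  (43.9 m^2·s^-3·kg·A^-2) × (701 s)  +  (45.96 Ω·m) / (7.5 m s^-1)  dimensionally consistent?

Yes

Expand each in SI base units:
  14.39 V·s/A:  V·s·A⁻¹ = J·C⁻¹·s·A⁻¹ = kg·m²·s⁻²·A⁻²
  32.5 Wb·A⁻¹:  Wb·A⁻¹ = V·s·A⁻¹ = kg·m²·s⁻²·A⁻²
  (886 m·Ω) / (750 m/s):  [kg·m³·s⁻³·A⁻²] / [m·s⁻¹] = kg·m²·s⁻²·A⁻²
  (43.9 m^2·s^-3·kg·A^-2) × (701 s):  [kg·m²·s⁻³·A⁻²] · [s] = kg·m²·s⁻²·A⁻²
  (45.96 Ω·m) / (7.5 m s^-1):  [kg·m³·s⁻³·A⁻²] / [m·s⁻¹] = kg·m²·s⁻²·A⁻²
Every term reduces to kg·m²·s⁻²·A⁻².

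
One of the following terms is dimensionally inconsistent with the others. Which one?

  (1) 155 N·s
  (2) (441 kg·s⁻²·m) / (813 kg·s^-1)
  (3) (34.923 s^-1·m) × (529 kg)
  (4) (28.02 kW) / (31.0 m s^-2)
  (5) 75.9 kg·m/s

(2)

Reduce each to base SI dimensions:
  (1) N·s = kg·m·s⁻²·s = kg·m·s⁻¹
  (2) [kg·m·s⁻²] / [kg·s⁻¹] = m·s⁻¹
  (3) [m·s⁻¹] · [kg] = kg·m·s⁻¹
  (4) [kg·m²·s⁻³] / [m·s⁻²] = kg·m·s⁻¹
  (5) kg·m·s⁻¹
All reduce to kg·m·s⁻¹ except (2), which is m·s⁻¹.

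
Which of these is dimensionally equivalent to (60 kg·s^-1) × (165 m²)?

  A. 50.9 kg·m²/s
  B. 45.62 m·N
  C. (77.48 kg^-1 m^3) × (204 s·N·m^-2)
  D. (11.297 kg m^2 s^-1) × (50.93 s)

A.

Reference: [kg·s⁻¹] · [m²] = kg·m²·s⁻¹.
Each option:
  A. kg·m²·s⁻¹  ← same
  B. N·m = kg·m·s⁻²·m = kg·m²·s⁻²
  C. [kg⁻¹·m³] · [kg·m⁻¹·s⁻¹] = m²·s⁻¹
  D. [kg·m²·s⁻¹] · [s] = kg·m²
Only A. matches kg·m²·s⁻¹.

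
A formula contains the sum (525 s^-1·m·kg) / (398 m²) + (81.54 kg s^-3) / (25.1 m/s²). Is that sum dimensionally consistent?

Reduce each to base SI dimensions:
  (525 s^-1·m·kg) / (398 m²):  [kg·m·s⁻¹] / [m²] = kg·m⁻¹·s⁻¹
  (81.54 kg s^-3) / (25.1 m/s²):  [kg·s⁻³] / [m·s⁻²] = kg·m⁻¹·s⁻¹
Both are kg·m⁻¹·s⁻¹, so they have the same dimensions and can be added.

Yes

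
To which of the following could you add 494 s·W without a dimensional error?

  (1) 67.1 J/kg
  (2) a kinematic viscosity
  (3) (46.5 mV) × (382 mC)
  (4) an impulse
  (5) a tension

Reference: W·s = J·s⁻¹·s = kg·m²·s⁻².
Each option:
  (1) J·kg⁻¹ = N·m·kg⁻¹ = m²·s⁻²
  (2) [kinematic viscosity] = m²·s⁻¹
  (3) [kg·m²·s⁻³·A⁻¹] · [s·A] = kg·m²·s⁻²  ← same
  (4) [impulse] = kg·m·s⁻¹
  (5) [tension] = kg·m·s⁻²
Only (3) matches kg·m²·s⁻².

(3)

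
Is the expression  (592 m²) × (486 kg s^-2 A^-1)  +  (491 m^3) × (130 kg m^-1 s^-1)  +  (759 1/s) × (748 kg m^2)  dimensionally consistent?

No

Work out the base dimensions of each:
  (592 m²) × (486 kg s^-2 A^-1):  [m²] · [kg·s⁻²·A⁻¹] = kg·m²·s⁻²·A⁻¹
  (491 m^3) × (130 kg m^-1 s^-1):  [m³] · [kg·m⁻¹·s⁻¹] = kg·m²·s⁻¹
  (759 1/s) × (748 kg m^2):  [s⁻¹] · [kg·m²] = kg·m²·s⁻¹
The terms do not share a single dimension (kg·m²·s⁻²·A⁻¹ vs kg·m²·s⁻¹).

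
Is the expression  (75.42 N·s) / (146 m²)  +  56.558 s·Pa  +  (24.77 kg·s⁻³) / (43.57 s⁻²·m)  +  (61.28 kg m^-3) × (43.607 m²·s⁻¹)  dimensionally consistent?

Work out the base dimensions of each:
  (75.42 N·s) / (146 m²):  [kg·m·s⁻¹] / [m²] = kg·m⁻¹·s⁻¹
  56.558 s·Pa:  Pa·s = N·m⁻²·s = kg·m⁻¹·s⁻¹
  (24.77 kg·s⁻³) / (43.57 s⁻²·m):  [kg·s⁻³] / [m·s⁻²] = kg·m⁻¹·s⁻¹
  (61.28 kg m^-3) × (43.607 m²·s⁻¹):  [kg·m⁻³] · [m²·s⁻¹] = kg·m⁻¹·s⁻¹
Every term reduces to kg·m⁻¹·s⁻¹.

Yes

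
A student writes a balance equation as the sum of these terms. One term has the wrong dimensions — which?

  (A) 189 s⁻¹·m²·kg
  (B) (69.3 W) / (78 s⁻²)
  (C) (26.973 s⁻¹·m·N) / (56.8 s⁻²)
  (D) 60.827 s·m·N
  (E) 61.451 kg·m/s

(E)

Dimensions:
  (A) kg·m²·s⁻¹
  (B) [kg·m²·s⁻³] / [s⁻²] = kg·m²·s⁻¹
  (C) [kg·m²·s⁻³] / [s⁻²] = kg·m²·s⁻¹
  (D) N·m·s = kg·m·s⁻²·m·s = kg·m²·s⁻¹
  (E) kg·m·s⁻¹
All reduce to kg·m²·s⁻¹ except (E), which is kg·m·s⁻¹.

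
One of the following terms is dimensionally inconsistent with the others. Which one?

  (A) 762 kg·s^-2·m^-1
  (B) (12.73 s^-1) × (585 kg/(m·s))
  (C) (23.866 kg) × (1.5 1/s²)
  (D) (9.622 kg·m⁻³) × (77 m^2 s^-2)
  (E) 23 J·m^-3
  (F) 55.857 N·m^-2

Work out the base dimensions of each:
  (A) kg·m⁻¹·s⁻²
  (B) [s⁻¹] · [kg·m⁻¹·s⁻¹] = kg·m⁻¹·s⁻²
  (C) [kg] · [s⁻²] = kg·s⁻²
  (D) [kg·m⁻³] · [m²·s⁻²] = kg·m⁻¹·s⁻²
  (E) J·m⁻³ = N·m·m⁻³ = kg·m⁻¹·s⁻²
  (F) N·m⁻² = kg·m·s⁻²·m⁻² = kg·m⁻¹·s⁻²
All reduce to kg·m⁻¹·s⁻² except (C), which is kg·s⁻².

(C)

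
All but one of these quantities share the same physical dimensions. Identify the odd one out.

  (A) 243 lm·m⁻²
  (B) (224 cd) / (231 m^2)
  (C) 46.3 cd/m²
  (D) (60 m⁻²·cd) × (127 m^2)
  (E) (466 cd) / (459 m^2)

(D)

Reduce each to base SI dimensions:
  (A) lm·m⁻² = cd·m⁻² = m⁻²·cd
  (B) [cd] / [m²] = m⁻²·cd
  (C) cd·m⁻² = m⁻²·cd
  (D) [m⁻²·cd] · [m²] = cd
  (E) [cd] / [m²] = m⁻²·cd
All reduce to m⁻²·cd except (D), which is cd.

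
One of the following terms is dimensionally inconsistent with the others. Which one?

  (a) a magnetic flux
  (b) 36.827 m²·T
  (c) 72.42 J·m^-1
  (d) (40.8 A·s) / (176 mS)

(c)

Reduce each to base SI dimensions:
  (a) [magnetic flux] = kg·m²·s⁻²·A⁻¹
  (b) T·m² = Wb·m⁻²·m² = kg·m²·s⁻²·A⁻¹
  (c) J·m⁻¹ = N·m·m⁻¹ = kg·m·s⁻²
  (d) [s·A] / [kg⁻¹·m⁻²·s³·A²] = kg·m²·s⁻²·A⁻¹
All reduce to kg·m²·s⁻²·A⁻¹ except (c), which is kg·m·s⁻².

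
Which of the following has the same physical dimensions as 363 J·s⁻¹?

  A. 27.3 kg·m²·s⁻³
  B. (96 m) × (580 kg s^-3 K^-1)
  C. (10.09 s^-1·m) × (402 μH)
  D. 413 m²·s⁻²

A.

Reference: J·s⁻¹ = N·m·s⁻¹ = kg·m²·s⁻³.
Each option:
  A. kg·m²·s⁻³  ← same
  B. [m] · [kg·s⁻³·K⁻¹] = kg·m·s⁻³·K⁻¹
  C. [m·s⁻¹] · [kg·m²·s⁻²·A⁻²] = kg·m³·s⁻³·A⁻²
  D. m²·s⁻²
Only A. matches kg·m²·s⁻³.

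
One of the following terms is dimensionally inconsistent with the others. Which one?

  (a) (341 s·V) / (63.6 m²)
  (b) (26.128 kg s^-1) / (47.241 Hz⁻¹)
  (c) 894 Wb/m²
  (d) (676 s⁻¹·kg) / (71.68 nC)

(b)

Dimensions:
  (a) [kg·m²·s⁻²·A⁻¹] / [m²] = kg·s⁻²·A⁻¹
  (b) [kg·s⁻¹] / [s] = kg·s⁻²
  (c) Wb·m⁻² = V·s·m⁻² = kg·s⁻²·A⁻¹
  (d) [kg·s⁻¹] / [s·A] = kg·s⁻²·A⁻¹
All reduce to kg·s⁻²·A⁻¹ except (b), which is kg·s⁻².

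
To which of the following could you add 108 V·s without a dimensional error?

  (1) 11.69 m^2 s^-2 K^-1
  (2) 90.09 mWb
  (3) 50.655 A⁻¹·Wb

Reference: V·s = J·C⁻¹·s = kg·m²·s⁻²·A⁻¹.
Each option:
  (1) m²·s⁻²·K⁻¹
  (2) Wb = V·s = kg·m²·s⁻²·A⁻¹  ← same
  (3) Wb·A⁻¹ = V·s·A⁻¹ = kg·m²·s⁻²·A⁻²
Only (2) matches kg·m²·s⁻²·A⁻¹.

(2)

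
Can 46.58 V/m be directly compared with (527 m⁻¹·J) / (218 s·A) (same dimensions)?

Yes

Reduce each to base SI dimensions:
  46.58 V/m:  V·m⁻¹ = J·C⁻¹·m⁻¹ = kg·m·s⁻³·A⁻¹
  (527 m⁻¹·J) / (218 s·A):  [kg·m·s⁻²] / [s·A] = kg·m·s⁻³·A⁻¹
Both are kg·m·s⁻³·A⁻¹, so they have the same dimensions and can be added.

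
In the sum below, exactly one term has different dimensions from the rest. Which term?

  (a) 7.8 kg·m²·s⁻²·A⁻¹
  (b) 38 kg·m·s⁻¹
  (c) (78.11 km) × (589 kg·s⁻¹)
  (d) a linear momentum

(a)

Work out the base dimensions of each:
  (a) kg·m²·s⁻²·A⁻¹
  (b) kg·m·s⁻¹
  (c) [m] · [kg·s⁻¹] = kg·m·s⁻¹
  (d) [linear momentum] = kg·m·s⁻¹
All reduce to kg·m·s⁻¹ except (a), which is kg·m²·s⁻²·A⁻¹.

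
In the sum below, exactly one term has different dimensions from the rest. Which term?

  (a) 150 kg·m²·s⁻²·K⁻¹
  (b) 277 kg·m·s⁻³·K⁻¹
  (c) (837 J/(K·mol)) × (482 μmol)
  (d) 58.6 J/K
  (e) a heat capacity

Work out the base dimensions of each:
  (a) kg·m²·s⁻²·K⁻¹
  (b) kg·m·s⁻³·K⁻¹
  (c) [kg·m²·s⁻²·K⁻¹·mol⁻¹] · [mol] = kg·m²·s⁻²·K⁻¹
  (d) J·K⁻¹ = N·m·K⁻¹ = kg·m²·s⁻²·K⁻¹
  (e) [heat capacity] = kg·m²·s⁻²·K⁻¹
All reduce to kg·m²·s⁻²·K⁻¹ except (b), which is kg·m·s⁻³·K⁻¹.

(b)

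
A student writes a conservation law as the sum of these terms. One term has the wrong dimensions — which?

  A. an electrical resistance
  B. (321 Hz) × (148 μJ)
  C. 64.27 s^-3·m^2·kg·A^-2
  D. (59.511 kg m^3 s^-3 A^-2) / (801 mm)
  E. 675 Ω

Expand each in SI base units:
  A. [electrical resistance] = kg·m²·s⁻³·A⁻²
  B. [s⁻¹] · [kg·m²·s⁻²] = kg·m²·s⁻³
  C. kg·m²·s⁻³·A⁻²
  D. [kg·m³·s⁻³·A⁻²] / [m] = kg·m²·s⁻³·A⁻²
  E. Ω = V·A⁻¹ = kg·m²·s⁻³·A⁻²
All reduce to kg·m²·s⁻³·A⁻² except B., which is kg·m²·s⁻³.

B.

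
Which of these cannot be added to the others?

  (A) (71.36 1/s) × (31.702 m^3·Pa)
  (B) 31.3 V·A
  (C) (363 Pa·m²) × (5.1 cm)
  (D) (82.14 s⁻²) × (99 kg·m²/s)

Expand each in SI base units:
  (A) [s⁻¹] · [kg·m²·s⁻²] = kg·m²·s⁻³
  (B) V·A = J·C⁻¹·A = kg·m²·s⁻³
  (C) [kg·m·s⁻²] · [m] = kg·m²·s⁻²
  (D) [s⁻²] · [kg·m²·s⁻¹] = kg·m²·s⁻³
All reduce to kg·m²·s⁻³ except (C), which is kg·m²·s⁻².

(C)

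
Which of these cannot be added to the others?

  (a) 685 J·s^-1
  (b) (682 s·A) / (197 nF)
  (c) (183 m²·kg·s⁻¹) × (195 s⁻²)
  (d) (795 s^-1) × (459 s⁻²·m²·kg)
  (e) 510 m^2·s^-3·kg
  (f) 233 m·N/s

(b)

Reduce each to base SI dimensions:
  (a) J·s⁻¹ = N·m·s⁻¹ = kg·m²·s⁻³
  (b) [s·A] / [kg⁻¹·m⁻²·s⁴·A²] = kg·m²·s⁻³·A⁻¹
  (c) [kg·m²·s⁻¹] · [s⁻²] = kg·m²·s⁻³
  (d) [s⁻¹] · [kg·m²·s⁻²] = kg·m²·s⁻³
  (e) kg·m²·s⁻³
  (f) N·m·s⁻¹ = kg·m·s⁻²·m·s⁻¹ = kg·m²·s⁻³
All reduce to kg·m²·s⁻³ except (b), which is kg·m²·s⁻³·A⁻¹.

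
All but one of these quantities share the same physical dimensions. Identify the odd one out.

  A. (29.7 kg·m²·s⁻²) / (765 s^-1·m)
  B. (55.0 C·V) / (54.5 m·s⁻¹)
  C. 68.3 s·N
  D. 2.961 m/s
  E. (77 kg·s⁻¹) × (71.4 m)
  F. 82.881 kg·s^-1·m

Expand each in SI base units:
  A. [kg·m²·s⁻²] / [m·s⁻¹] = kg·m·s⁻¹
  B. [kg·m²·s⁻²] / [m·s⁻¹] = kg·m·s⁻¹
  C. N·s = kg·m·s⁻²·s = kg·m·s⁻¹
  D. m·s⁻¹
  E. [kg·s⁻¹] · [m] = kg·m·s⁻¹
  F. kg·m·s⁻¹
All reduce to kg·m·s⁻¹ except D., which is m·s⁻¹.

D.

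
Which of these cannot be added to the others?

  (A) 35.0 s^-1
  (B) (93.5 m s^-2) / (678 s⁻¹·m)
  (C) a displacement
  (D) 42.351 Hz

Expand each in SI base units:
  (A) s⁻¹
  (B) [m·s⁻²] / [m·s⁻¹] = s⁻¹
  (C) [displacement] = m
  (D) Hz = s⁻¹
All reduce to s⁻¹ except (C), which is m.

(C)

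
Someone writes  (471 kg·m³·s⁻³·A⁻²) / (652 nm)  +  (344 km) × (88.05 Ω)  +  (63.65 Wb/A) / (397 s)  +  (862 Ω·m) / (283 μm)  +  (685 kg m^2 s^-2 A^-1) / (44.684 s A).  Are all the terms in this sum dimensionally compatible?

No

Work out the base dimensions of each:
  (471 kg·m³·s⁻³·A⁻²) / (652 nm):  [kg·m³·s⁻³·A⁻²] / [m] = kg·m²·s⁻³·A⁻²
  (344 km) × (88.05 Ω):  [m] · [kg·m²·s⁻³·A⁻²] = kg·m³·s⁻³·A⁻²
  (63.65 Wb/A) / (397 s):  [kg·m²·s⁻²·A⁻²] / [s] = kg·m²·s⁻³·A⁻²
  (862 Ω·m) / (283 μm):  [kg·m³·s⁻³·A⁻²] / [m] = kg·m²·s⁻³·A⁻²
  (685 kg m^2 s^-2 A^-1) / (44.684 s A):  [kg·m²·s⁻²·A⁻¹] / [s·A] = kg·m²·s⁻³·A⁻²
The terms do not share a single dimension (kg·m²·s⁻³·A⁻² vs kg·m³·s⁻³·A⁻²).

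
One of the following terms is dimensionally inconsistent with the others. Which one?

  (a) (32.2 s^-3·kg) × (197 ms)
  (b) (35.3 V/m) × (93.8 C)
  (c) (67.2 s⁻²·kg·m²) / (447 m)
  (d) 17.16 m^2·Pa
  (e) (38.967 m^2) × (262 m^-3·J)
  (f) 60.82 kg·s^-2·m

Work out the base dimensions of each:
  (a) [kg·s⁻³] · [s] = kg·s⁻²
  (b) [kg·m·s⁻³·A⁻¹] · [s·A] = kg·m·s⁻²
  (c) [kg·m²·s⁻²] / [m] = kg·m·s⁻²
  (d) Pa·m² = N·m⁻²·m² = kg·m·s⁻²
  (e) [m²] · [kg·m⁻¹·s⁻²] = kg·m·s⁻²
  (f) kg·m·s⁻²
All reduce to kg·m·s⁻² except (a), which is kg·s⁻².

(a)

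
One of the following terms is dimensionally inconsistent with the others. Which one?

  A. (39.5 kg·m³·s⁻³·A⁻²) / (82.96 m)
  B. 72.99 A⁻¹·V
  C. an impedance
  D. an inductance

Work out the base dimensions of each:
  A. [kg·m³·s⁻³·A⁻²] / [m] = kg·m²·s⁻³·A⁻²
  B. V·A⁻¹ = J·C⁻¹·A⁻¹ = kg·m²·s⁻³·A⁻²
  C. [impedance] = kg·m²·s⁻³·A⁻²
  D. [inductance] = kg·m²·s⁻²·A⁻²
All reduce to kg·m²·s⁻³·A⁻² except D., which is kg·m²·s⁻²·A⁻².

D.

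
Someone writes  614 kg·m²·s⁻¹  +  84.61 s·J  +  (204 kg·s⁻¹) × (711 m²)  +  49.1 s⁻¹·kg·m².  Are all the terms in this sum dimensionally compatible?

Dimensions:
  614 kg·m²·s⁻¹:  kg·m²·s⁻¹
  84.61 s·J:  J·s = N·m·s = kg·m²·s⁻¹
  (204 kg·s⁻¹) × (711 m²):  [kg·s⁻¹] · [m²] = kg·m²·s⁻¹
  49.1 s⁻¹·kg·m²:  kg·m²·s⁻¹
Every term reduces to kg·m²·s⁻¹.

Yes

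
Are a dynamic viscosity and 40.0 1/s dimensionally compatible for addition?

No

Work out the base dimensions of each:
  a dynamic viscosity:  [dynamic viscosity] = kg·m⁻¹·s⁻¹
  40.0 1/s:  s⁻¹
kg·m⁻¹·s⁻¹ ≠ s⁻¹, so they cannot be added.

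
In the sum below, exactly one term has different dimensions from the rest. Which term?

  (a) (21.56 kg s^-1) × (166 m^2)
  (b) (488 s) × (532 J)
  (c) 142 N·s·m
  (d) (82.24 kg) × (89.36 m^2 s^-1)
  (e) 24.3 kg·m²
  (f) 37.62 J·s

(e)

Expand each in SI base units:
  (a) [kg·s⁻¹] · [m²] = kg·m²·s⁻¹
  (b) [s] · [kg·m²·s⁻²] = kg·m²·s⁻¹
  (c) N·m·s = kg·m·s⁻²·m·s = kg·m²·s⁻¹
  (d) [kg] · [m²·s⁻¹] = kg·m²·s⁻¹
  (e) kg·m²
  (f) J·s = N·m·s = kg·m²·s⁻¹
All reduce to kg·m²·s⁻¹ except (e), which is kg·m².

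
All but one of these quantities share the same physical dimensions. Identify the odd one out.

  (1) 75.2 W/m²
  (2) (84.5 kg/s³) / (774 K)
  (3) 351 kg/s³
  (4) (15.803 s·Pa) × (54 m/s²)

(2)

Expand each in SI base units:
  (1) W·m⁻² = J·s⁻¹·m⁻² = kg·s⁻³
  (2) [kg·s⁻³] / [K] = kg·s⁻³·K⁻¹
  (3) kg·s⁻³
  (4) [kg·m⁻¹·s⁻¹] · [m·s⁻²] = kg·s⁻³
All reduce to kg·s⁻³ except (2), which is kg·s⁻³·K⁻¹.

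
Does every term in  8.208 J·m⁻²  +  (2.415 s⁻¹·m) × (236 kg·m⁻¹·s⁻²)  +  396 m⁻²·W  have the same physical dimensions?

Work out the base dimensions of each:
  8.208 J·m⁻²:  J·m⁻² = N·m·m⁻² = kg·s⁻²
  (2.415 s⁻¹·m) × (236 kg·m⁻¹·s⁻²):  [m·s⁻¹] · [kg·m⁻¹·s⁻²] = kg·s⁻³
  396 m⁻²·W:  W·m⁻² = J·s⁻¹·m⁻² = kg·s⁻³
The terms do not share a single dimension (kg·s⁻² vs kg·s⁻³).

No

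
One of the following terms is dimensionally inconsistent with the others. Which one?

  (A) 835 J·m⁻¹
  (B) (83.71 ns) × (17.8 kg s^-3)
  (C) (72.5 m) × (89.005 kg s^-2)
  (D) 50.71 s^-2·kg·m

(B)

Expand each in SI base units:
  (A) J·m⁻¹ = N·m·m⁻¹ = kg·m·s⁻²
  (B) [s] · [kg·s⁻³] = kg·s⁻²
  (C) [m] · [kg·s⁻²] = kg·m·s⁻²
  (D) kg·m·s⁻²
All reduce to kg·m·s⁻² except (B), which is kg·s⁻².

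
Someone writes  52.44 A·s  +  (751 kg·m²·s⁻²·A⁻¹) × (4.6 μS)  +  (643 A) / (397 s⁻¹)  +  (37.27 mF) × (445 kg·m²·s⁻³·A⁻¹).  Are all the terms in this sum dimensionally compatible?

Yes

In SI base units:
  52.44 A·s:  A·s = s·A
  (751 kg·m²·s⁻²·A⁻¹) × (4.6 μS):  [kg·m²·s⁻²·A⁻¹] · [kg⁻¹·m⁻²·s³·A²] = s·A
  (643 A) / (397 s⁻¹):  [A] / [s⁻¹] = s·A
  (37.27 mF) × (445 kg·m²·s⁻³·A⁻¹):  [kg⁻¹·m⁻²·s⁴·A²] · [kg·m²·s⁻³·A⁻¹] = s·A
Every term reduces to s·A.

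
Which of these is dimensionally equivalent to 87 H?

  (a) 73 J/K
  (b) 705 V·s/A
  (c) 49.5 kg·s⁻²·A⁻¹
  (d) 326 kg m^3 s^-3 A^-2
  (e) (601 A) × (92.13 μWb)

(b)

Reference: H = V·s·A⁻¹ = kg·m²·s⁻²·A⁻².
Each option:
  (a) J·K⁻¹ = N·m·K⁻¹ = kg·m²·s⁻²·K⁻¹
  (b) V·s·A⁻¹ = J·C⁻¹·s·A⁻¹ = kg·m²·s⁻²·A⁻²  ← same
  (c) kg·s⁻²·A⁻¹
  (d) kg·m³·s⁻³·A⁻²
  (e) [A] · [kg·m²·s⁻²·A⁻¹] = kg·m²·s⁻²
Only (b) matches kg·m²·s⁻²·A⁻².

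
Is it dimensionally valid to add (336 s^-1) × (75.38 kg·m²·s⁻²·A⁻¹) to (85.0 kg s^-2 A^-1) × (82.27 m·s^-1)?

Work out the base dimensions of each:
  (336 s^-1) × (75.38 kg·m²·s⁻²·A⁻¹):  [s⁻¹] · [kg·m²·s⁻²·A⁻¹] = kg·m²·s⁻³·A⁻¹
  (85.0 kg s^-2 A^-1) × (82.27 m·s^-1):  [kg·s⁻²·A⁻¹] · [m·s⁻¹] = kg·m·s⁻³·A⁻¹
kg·m²·s⁻³·A⁻¹ ≠ kg·m·s⁻³·A⁻¹, so they cannot be added.

No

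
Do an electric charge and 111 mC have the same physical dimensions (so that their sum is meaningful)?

Expand each in SI base units:
  an electric charge:  [electric charge] = s·A
  111 mC:  C = s·A
Both are s·A, so they have the same dimensions and can be added.

Yes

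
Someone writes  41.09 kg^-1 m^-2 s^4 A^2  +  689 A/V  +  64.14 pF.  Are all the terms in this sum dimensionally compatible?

No

Reduce each to base SI dimensions:
  41.09 kg^-1 m^-2 s^4 A^2:  kg⁻¹·m⁻²·s⁴·A²
  689 A/V:  A·V⁻¹ = A·(J·C⁻¹)⁻¹ = kg⁻¹·m⁻²·s³·A²
  64.14 pF:  F = C·V⁻¹ = kg⁻¹·m⁻²·s⁴·A²
The terms do not share a single dimension (kg⁻¹·m⁻²·s³·A² vs kg⁻¹·m⁻²·s⁴·A²).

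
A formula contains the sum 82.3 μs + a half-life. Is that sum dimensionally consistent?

Work out the base dimensions of each:
  82.3 μs:  s
  a half-life:  [half-life] = s
Both are s, so they have the same dimensions and can be added.

Yes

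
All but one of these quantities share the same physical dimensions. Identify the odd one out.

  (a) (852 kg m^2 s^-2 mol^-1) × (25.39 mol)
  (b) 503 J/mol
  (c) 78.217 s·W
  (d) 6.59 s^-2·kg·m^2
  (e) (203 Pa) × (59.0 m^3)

Expand each in SI base units:
  (a) [kg·m²·s⁻²·mol⁻¹] · [mol] = kg·m²·s⁻²
  (b) J·mol⁻¹ = N·m·mol⁻¹ = kg·m²·s⁻²·mol⁻¹
  (c) W·s = J·s⁻¹·s = kg·m²·s⁻²
  (d) kg·m²·s⁻²
  (e) [kg·m⁻¹·s⁻²] · [m³] = kg·m²·s⁻²
All reduce to kg·m²·s⁻² except (b), which is kg·m²·s⁻²·mol⁻¹.

(b)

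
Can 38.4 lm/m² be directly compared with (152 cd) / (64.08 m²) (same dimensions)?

Dimensions:
  38.4 lm/m²:  lm·m⁻² = cd·m⁻² = m⁻²·cd
  (152 cd) / (64.08 m²):  [cd] / [m²] = m⁻²·cd
Both are m⁻²·cd, so they have the same dimensions and can be added.

Yes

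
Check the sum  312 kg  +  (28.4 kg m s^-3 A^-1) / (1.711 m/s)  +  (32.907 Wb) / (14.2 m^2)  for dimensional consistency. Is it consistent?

No

Dimensions:
  312 kg:  kg
  (28.4 kg m s^-3 A^-1) / (1.711 m/s):  [kg·m·s⁻³·A⁻¹] / [m·s⁻¹] = kg·s⁻²·A⁻¹
  (32.907 Wb) / (14.2 m^2):  [kg·m²·s⁻²·A⁻¹] / [m²] = kg·s⁻²·A⁻¹
The terms do not share a single dimension (kg vs kg·s⁻²·A⁻¹).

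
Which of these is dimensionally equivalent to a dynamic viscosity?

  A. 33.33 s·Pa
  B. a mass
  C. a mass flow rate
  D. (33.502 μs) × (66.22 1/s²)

A.

Reference: [dynamic viscosity] = kg·m⁻¹·s⁻¹.
Each option:
  A. Pa·s = N·m⁻²·s = kg·m⁻¹·s⁻¹  ← same
  B. [mass] = kg
  C. [mass flow rate] = kg·s⁻¹
  D. [s] · [s⁻²] = s⁻¹
Only A. matches kg·m⁻¹·s⁻¹.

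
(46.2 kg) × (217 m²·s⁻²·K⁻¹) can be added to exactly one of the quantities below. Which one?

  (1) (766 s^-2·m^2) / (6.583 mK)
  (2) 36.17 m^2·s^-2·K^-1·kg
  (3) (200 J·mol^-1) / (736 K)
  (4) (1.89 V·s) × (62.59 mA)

Reference: [kg] · [m²·s⁻²·K⁻¹] = kg·m²·s⁻²·K⁻¹.
Each option:
  (1) [m²·s⁻²] / [K] = m²·s⁻²·K⁻¹
  (2) kg·m²·s⁻²·K⁻¹  ← same
  (3) [kg·m²·s⁻²·mol⁻¹] / [K] = kg·m²·s⁻²·K⁻¹·mol⁻¹
  (4) [kg·m²·s⁻²·A⁻¹] · [A] = kg·m²·s⁻²
Only (2) matches kg·m²·s⁻²·K⁻¹.

(2)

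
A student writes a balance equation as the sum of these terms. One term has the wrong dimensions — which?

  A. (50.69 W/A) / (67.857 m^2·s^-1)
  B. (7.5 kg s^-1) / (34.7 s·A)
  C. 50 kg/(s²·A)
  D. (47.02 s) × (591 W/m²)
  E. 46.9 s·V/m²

D.

Reduce each to base SI dimensions:
  A. [kg·m²·s⁻³·A⁻¹] / [m²·s⁻¹] = kg·s⁻²·A⁻¹
  B. [kg·s⁻¹] / [s·A] = kg·s⁻²·A⁻¹
  C. kg·s⁻²·A⁻¹
  D. [s] · [kg·s⁻³] = kg·s⁻²
  E. V·s·m⁻² = J·C⁻¹·s·m⁻² = kg·s⁻²·A⁻¹
All reduce to kg·s⁻²·A⁻¹ except D., which is kg·s⁻².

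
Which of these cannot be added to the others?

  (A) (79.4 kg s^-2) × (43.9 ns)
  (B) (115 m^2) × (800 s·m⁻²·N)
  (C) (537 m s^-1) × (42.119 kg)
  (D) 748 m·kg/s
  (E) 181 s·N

Expand each in SI base units:
  (A) [kg·s⁻²] · [s] = kg·s⁻¹
  (B) [m²] · [kg·m⁻¹·s⁻¹] = kg·m·s⁻¹
  (C) [m·s⁻¹] · [kg] = kg·m·s⁻¹
  (D) kg·m·s⁻¹
  (E) N·s = kg·m·s⁻²·s = kg·m·s⁻¹
All reduce to kg·m·s⁻¹ except (A), which is kg·s⁻¹.

(A)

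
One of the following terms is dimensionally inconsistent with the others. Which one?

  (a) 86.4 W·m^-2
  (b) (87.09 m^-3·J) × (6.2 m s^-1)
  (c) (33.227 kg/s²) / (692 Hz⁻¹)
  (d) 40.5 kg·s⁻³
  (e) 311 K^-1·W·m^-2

(e)

In SI base units:
  (a) W·m⁻² = J·s⁻¹·m⁻² = kg·s⁻³
  (b) [kg·m⁻¹·s⁻²] · [m·s⁻¹] = kg·s⁻³
  (c) [kg·s⁻²] / [s] = kg·s⁻³
  (d) kg·s⁻³
  (e) W·m⁻²·K⁻¹ = J·s⁻¹·m⁻²·K⁻¹ = kg·s⁻³·K⁻¹
All reduce to kg·s⁻³ except (e), which is kg·s⁻³·K⁻¹.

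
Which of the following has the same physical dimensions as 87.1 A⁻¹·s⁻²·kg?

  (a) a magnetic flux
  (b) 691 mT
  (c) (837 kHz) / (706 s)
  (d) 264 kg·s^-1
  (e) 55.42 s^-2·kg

(b)

Reference: kg·s⁻²·A⁻¹.
Each option:
  (a) [magnetic flux] = kg·m²·s⁻²·A⁻¹
  (b) T = Wb·m⁻² = kg·s⁻²·A⁻¹  ← same
  (c) [s⁻¹] / [s] = s⁻²
  (d) kg·s⁻¹
  (e) kg·s⁻²
Only (b) matches kg·s⁻²·A⁻¹.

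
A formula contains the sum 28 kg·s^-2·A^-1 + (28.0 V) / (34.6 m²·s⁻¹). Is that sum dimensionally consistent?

Work out the base dimensions of each:
  28 kg·s^-2·A^-1:  kg·s⁻²·A⁻¹
  (28.0 V) / (34.6 m²·s⁻¹):  [kg·m²·s⁻³·A⁻¹] / [m²·s⁻¹] = kg·s⁻²·A⁻¹
Both are kg·s⁻²·A⁻¹, so they have the same dimensions and can be added.

Yes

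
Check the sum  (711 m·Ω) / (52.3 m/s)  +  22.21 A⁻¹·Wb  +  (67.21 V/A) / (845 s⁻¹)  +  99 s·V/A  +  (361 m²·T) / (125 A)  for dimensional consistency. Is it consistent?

Reduce each to base SI dimensions:
  (711 m·Ω) / (52.3 m/s):  [kg·m³·s⁻³·A⁻²] / [m·s⁻¹] = kg·m²·s⁻²·A⁻²
  22.21 A⁻¹·Wb:  Wb·A⁻¹ = V·s·A⁻¹ = kg·m²·s⁻²·A⁻²
  (67.21 V/A) / (845 s⁻¹):  [kg·m²·s⁻³·A⁻²] / [s⁻¹] = kg·m²·s⁻²·A⁻²
  99 s·V/A:  V·s·A⁻¹ = J·C⁻¹·s·A⁻¹ = kg·m²·s⁻²·A⁻²
  (361 m²·T) / (125 A):  [kg·m²·s⁻²·A⁻¹] / [A] = kg·m²·s⁻²·A⁻²
Every term reduces to kg·m²·s⁻²·A⁻².

Yes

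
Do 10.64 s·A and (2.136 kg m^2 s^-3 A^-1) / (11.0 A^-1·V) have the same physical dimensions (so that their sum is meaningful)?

Work out the base dimensions of each:
  10.64 s·A:  A·s = s·A
  (2.136 kg m^2 s^-3 A^-1) / (11.0 A^-1·V):  [kg·m²·s⁻³·A⁻¹] / [kg·m²·s⁻³·A⁻²] = A
s·A ≠ A, so they cannot be added.

No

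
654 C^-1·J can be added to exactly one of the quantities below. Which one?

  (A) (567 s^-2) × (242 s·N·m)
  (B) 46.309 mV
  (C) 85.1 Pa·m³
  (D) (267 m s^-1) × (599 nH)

(B)

Reference: J·C⁻¹ = N·m·(s·A)⁻¹ = kg·m²·s⁻³·A⁻¹.
Each option:
  (A) [s⁻²] · [kg·m²·s⁻¹] = kg·m²·s⁻³
  (B) V = J·C⁻¹ = kg·m²·s⁻³·A⁻¹  ← same
  (C) Pa·m³ = N·m⁻²·m³ = kg·m²·s⁻²
  (D) [m·s⁻¹] · [kg·m²·s⁻²·A⁻²] = kg·m³·s⁻³·A⁻²
Only (B) matches kg·m²·s⁻³·A⁻¹.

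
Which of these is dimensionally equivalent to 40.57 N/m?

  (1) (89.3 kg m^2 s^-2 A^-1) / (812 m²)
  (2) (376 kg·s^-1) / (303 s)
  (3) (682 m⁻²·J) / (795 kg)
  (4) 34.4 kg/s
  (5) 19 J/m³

(2)

Reference: N·m⁻¹ = kg·m·s⁻²·m⁻¹ = kg·s⁻².
Each option:
  (1) [kg·m²·s⁻²·A⁻¹] / [m²] = kg·s⁻²·A⁻¹
  (2) [kg·s⁻¹] / [s] = kg·s⁻²  ← same
  (3) [kg·s⁻²] / [kg] = s⁻²
  (4) kg·s⁻¹
  (5) J·m⁻³ = N·m·m⁻³ = kg·m⁻¹·s⁻²
Only (2) matches kg·s⁻².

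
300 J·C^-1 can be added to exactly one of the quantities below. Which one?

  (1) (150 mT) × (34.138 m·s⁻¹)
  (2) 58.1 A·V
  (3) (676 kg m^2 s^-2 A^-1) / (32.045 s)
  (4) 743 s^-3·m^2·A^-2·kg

Reference: J·C⁻¹ = N·m·(s·A)⁻¹ = kg·m²·s⁻³·A⁻¹.
Each option:
  (1) [kg·s⁻²·A⁻¹] · [m·s⁻¹] = kg·m·s⁻³·A⁻¹
  (2) V·A = J·C⁻¹·A = kg·m²·s⁻³
  (3) [kg·m²·s⁻²·A⁻¹] / [s] = kg·m²·s⁻³·A⁻¹  ← same
  (4) kg·m²·s⁻³·A⁻²
Only (3) matches kg·m²·s⁻³·A⁻¹.

(3)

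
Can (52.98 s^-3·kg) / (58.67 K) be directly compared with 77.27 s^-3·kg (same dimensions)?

No

Reduce each to base SI dimensions:
  (52.98 s^-3·kg) / (58.67 K):  [kg·s⁻³] / [K] = kg·s⁻³·K⁻¹
  77.27 s^-3·kg:  kg·s⁻³
kg·s⁻³·K⁻¹ ≠ kg·s⁻³, so they cannot be added.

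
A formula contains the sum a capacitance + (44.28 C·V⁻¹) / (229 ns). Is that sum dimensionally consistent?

No

Reduce each to base SI dimensions:
  a capacitance:  [capacitance] = kg⁻¹·m⁻²·s⁴·A²
  (44.28 C·V⁻¹) / (229 ns):  [kg⁻¹·m⁻²·s⁴·A²] / [s] = kg⁻¹·m⁻²·s³·A²
kg⁻¹·m⁻²·s⁴·A² ≠ kg⁻¹·m⁻²·s³·A², so they cannot be added.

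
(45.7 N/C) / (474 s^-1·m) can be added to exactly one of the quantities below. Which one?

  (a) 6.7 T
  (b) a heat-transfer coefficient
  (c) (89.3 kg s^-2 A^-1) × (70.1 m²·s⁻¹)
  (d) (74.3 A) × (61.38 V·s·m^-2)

Reference: [kg·m·s⁻³·A⁻¹] / [m·s⁻¹] = kg·s⁻²·A⁻¹.
Each option:
  (a) T = Wb·m⁻² = kg·s⁻²·A⁻¹  ← same
  (b) [heat-transfer coefficient] = kg·s⁻³·K⁻¹
  (c) [kg·s⁻²·A⁻¹] · [m²·s⁻¹] = kg·m²·s⁻³·A⁻¹
  (d) [A] · [kg·s⁻²·A⁻¹] = kg·s⁻²
Only (a) matches kg·s⁻²·A⁻¹.

(a)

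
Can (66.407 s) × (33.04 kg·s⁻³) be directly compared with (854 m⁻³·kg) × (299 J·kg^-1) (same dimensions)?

No

Dimensions:
  (66.407 s) × (33.04 kg·s⁻³):  [s] · [kg·s⁻³] = kg·s⁻²
  (854 m⁻³·kg) × (299 J·kg^-1):  [kg·m⁻³] · [m²·s⁻²] = kg·m⁻¹·s⁻²
kg·s⁻² ≠ kg·m⁻¹·s⁻², so they cannot be added.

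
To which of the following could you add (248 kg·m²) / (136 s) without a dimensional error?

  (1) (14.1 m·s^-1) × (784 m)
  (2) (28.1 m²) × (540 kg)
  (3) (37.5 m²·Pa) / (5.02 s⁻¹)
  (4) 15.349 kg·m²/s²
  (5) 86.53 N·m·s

(5)

Reference: [kg·m²] / [s] = kg·m²·s⁻¹.
Each option:
  (1) [m·s⁻¹] · [m] = m²·s⁻¹
  (2) [m²] · [kg] = kg·m²
  (3) [kg·m·s⁻²] / [s⁻¹] = kg·m·s⁻¹
  (4) kg·m²·s⁻²
  (5) N·m·s = kg·m·s⁻²·m·s = kg·m²·s⁻¹  ← same
Only (5) matches kg·m²·s⁻¹.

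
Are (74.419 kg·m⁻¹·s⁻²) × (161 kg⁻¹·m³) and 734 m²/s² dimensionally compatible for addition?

Yes

Reduce each to base SI dimensions:
  (74.419 kg·m⁻¹·s⁻²) × (161 kg⁻¹·m³):  [kg·m⁻¹·s⁻²] · [kg⁻¹·m³] = m²·s⁻²
  734 m²/s²:  m²·s⁻²
Both are m²·s⁻², so they have the same dimensions and can be added.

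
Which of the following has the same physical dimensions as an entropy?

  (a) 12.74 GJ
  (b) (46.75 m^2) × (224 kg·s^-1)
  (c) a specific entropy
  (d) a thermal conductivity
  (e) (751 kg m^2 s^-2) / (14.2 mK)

(e)

Reference: [entropy] = kg·m²·s⁻²·K⁻¹.
Each option:
  (a) J = N·m = kg·m²·s⁻²
  (b) [m²] · [kg·s⁻¹] = kg·m²·s⁻¹
  (c) [specific entropy] = m²·s⁻²·K⁻¹
  (d) [thermal conductivity] = kg·m·s⁻³·K⁻¹
  (e) [kg·m²·s⁻²] / [K] = kg·m²·s⁻²·K⁻¹  ← same
Only (e) matches kg·m²·s⁻²·K⁻¹.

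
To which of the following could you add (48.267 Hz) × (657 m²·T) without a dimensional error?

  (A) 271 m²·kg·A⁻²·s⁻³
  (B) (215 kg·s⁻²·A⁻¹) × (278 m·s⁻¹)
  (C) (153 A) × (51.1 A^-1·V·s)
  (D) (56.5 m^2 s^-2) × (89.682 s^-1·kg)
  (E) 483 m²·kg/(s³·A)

(E)

Reference: [s⁻¹] · [kg·m²·s⁻²·A⁻¹] = kg·m²·s⁻³·A⁻¹.
Each option:
  (A) kg·m²·s⁻³·A⁻²
  (B) [kg·s⁻²·A⁻¹] · [m·s⁻¹] = kg·m·s⁻³·A⁻¹
  (C) [A] · [kg·m²·s⁻²·A⁻²] = kg·m²·s⁻²·A⁻¹
  (D) [m²·s⁻²] · [kg·s⁻¹] = kg·m²·s⁻³
  (E) kg·m²·s⁻³·A⁻¹  ← same
Only (E) matches kg·m²·s⁻³·A⁻¹.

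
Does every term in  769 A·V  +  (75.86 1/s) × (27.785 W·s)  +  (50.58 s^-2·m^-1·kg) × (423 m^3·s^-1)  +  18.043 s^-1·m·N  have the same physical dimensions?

Dimensions:
  769 A·V:  V·A = J·C⁻¹·A = kg·m²·s⁻³
  (75.86 1/s) × (27.785 W·s):  [s⁻¹] · [kg·m²·s⁻²] = kg·m²·s⁻³
  (50.58 s^-2·m^-1·kg) × (423 m^3·s^-1):  [kg·m⁻¹·s⁻²] · [m³·s⁻¹] = kg·m²·s⁻³
  18.043 s^-1·m·N:  N·m·s⁻¹ = kg·m·s⁻²·m·s⁻¹ = kg·m²·s⁻³
Every term reduces to kg·m²·s⁻³.

Yes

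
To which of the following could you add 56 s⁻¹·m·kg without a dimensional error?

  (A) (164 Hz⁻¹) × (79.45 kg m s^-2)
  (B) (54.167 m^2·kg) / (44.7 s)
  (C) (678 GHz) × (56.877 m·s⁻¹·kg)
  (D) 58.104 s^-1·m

Reference: kg·m·s⁻¹.
Each option:
  (A) [s] · [kg·m·s⁻²] = kg·m·s⁻¹  ← same
  (B) [kg·m²] / [s] = kg·m²·s⁻¹
  (C) [s⁻¹] · [kg·m·s⁻¹] = kg·m·s⁻²
  (D) m·s⁻¹
Only (A) matches kg·m·s⁻¹.

(A)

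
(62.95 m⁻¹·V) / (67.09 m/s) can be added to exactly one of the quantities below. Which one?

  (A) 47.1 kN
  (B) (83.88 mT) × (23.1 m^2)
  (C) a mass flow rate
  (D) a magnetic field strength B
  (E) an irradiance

Reference: [kg·m·s⁻³·A⁻¹] / [m·s⁻¹] = kg·s⁻²·A⁻¹.
Each option:
  (A) N = kg·m·s⁻²
  (B) [kg·s⁻²·A⁻¹] · [m²] = kg·m²·s⁻²·A⁻¹
  (C) [mass flow rate] = kg·s⁻¹
  (D) [magnetic field strength B] = kg·s⁻²·A⁻¹  ← same
  (E) [irradiance] = kg·s⁻³
Only (D) matches kg·s⁻²·A⁻¹.

(D)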